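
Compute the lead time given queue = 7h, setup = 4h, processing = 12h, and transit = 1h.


Lead time = queue + setup + processing + transit
= 7 + 4 + 12 + 1
= 24 hours


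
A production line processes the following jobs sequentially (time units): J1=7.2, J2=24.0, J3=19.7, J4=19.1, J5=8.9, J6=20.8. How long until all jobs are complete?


Sequential makespan: sum all processing times
= 7.2 + 24.0 + 19.7 + 19.1 + 8.9 + 20.8
= 99.7 time units


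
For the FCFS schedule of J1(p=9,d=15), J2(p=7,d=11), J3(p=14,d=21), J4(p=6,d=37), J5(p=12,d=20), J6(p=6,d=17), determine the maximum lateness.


Lateness per job (L = C - d):
  J1: C=9, d=15, L=-6
  J2: C=16, d=11, L=5
  J3: C=30, d=21, L=9
  J4: C=36, d=37, L=-1
  J5: C=48, d=20, L=28
  J6: C=54, d=17, L=37
Lmax = max(-6, 5, 9, -1, 28, 37)
= 37


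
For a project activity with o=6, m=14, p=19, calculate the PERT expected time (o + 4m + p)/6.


te = (o + 4m + p) / 6
= (6 + 4×14 + 19) / 6
= (6 + 56 + 19) / 6
= 81 / 6
= 13.50


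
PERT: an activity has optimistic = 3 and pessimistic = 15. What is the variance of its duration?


σ² = ((p - o) / 6)² = (p - o)² / 36
= (15 - 3)² / 36
= 12² / 36
= 144 / 36
= 4.0000


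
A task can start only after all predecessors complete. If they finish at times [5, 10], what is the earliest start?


ES = max of all predecessor completion times
Predecessors: [5, 10]
ES = max(5, 10)
= 10


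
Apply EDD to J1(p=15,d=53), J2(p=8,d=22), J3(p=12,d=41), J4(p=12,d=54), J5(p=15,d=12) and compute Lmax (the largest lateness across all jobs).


EDD order: J5 → J2 → J3 → J1 → J4
Completion and lateness:
  J5: C=15, d=12, L=15-12=3
  J2: C=23, d=22, L=23-22=1
  J3: C=35, d=41, L=35-41=-6
  J1: C=50, d=53, L=50-53=-3
  J4: C=62, d=54, L=62-54=8
Lmax = max(3, 1, -6, -3, 8)
= 8


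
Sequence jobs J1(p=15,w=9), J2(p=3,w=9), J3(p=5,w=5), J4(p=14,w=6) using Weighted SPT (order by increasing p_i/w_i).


WSPT (Smith's rule): sort by p/w ascending
  J2: p/w = 3/9 = 0.333
  J3: p/w = 5/5 = 1.000
  J1: p/w = 15/9 = 1.667
  J4: p/w = 14/6 = 2.333
Order: J2 → J3 → J1 → J4


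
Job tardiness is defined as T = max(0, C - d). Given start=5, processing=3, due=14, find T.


Completion = start + processing = 5 + 3 = 8
Tardiness = max(0, C - d) = max(0, 8 - 14)
= max(0, -6)
= 0


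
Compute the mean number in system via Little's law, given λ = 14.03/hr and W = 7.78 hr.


Little's law: L = λ × W
= 14.03 × 7.78
= 109.15


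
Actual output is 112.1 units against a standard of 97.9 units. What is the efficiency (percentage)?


Efficiency = (actual / standard) × 100
= (112.1 / 97.9) × 100
= 114.5%


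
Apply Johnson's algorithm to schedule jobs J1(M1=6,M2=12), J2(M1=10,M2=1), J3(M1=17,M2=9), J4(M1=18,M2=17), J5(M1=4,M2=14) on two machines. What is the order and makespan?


Johnson's rule:
Group 1 (M1≤M2, sort by M1): ['J5', 'J1']
Group 2 (M1>M2, sort desc M2): ['J4', 'J3', 'J2']
Sequence: J5 → J1 → J4 → J3 → J2
Makespan calculation:
  J5: M1 done=4, M2 done=18
  J1: M1 done=10, M2 done=30
  J4: M1 done=28, M2 done=47
  J3: M1 done=45, M2 done=56
  J2: M1 done=55, M2 done=57
= Sequence: J5 → J1 → J4 → J3 → J2, Makespan: 57


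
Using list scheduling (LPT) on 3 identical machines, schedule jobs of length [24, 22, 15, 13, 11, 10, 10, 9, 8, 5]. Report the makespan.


Jobs (LPT sorted): [24, 22, 15, 13, 11, 10, 10, 9, 8, 5]
Machines: 3
  J=24 → Machine 1 (load: 0+24=24)
  J=22 → Machine 2 (load: 0+22=22)
  J=15 → Machine 3 (load: 0+15=15)
  J=13 → Machine 3 (load: 15+13=28)
  J=11 → Machine 2 (load: 22+11=33)
  J=10 → Machine 1 (load: 24+10=34)
  J=10 → Machine 3 (load: 28+10=38)
  J=9 → Machine 2 (load: 33+9=42)
  J=8 → Machine 1 (load: 34+8=42)
  J=5 → Machine 3 (load: 38+5=43)
Machine loads: [42, 42, 43]
Makespan = max = 43 time units


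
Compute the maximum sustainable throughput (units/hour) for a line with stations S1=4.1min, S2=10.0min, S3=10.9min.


Bottleneck = longest station time
Station times: [4.1, 10.0, 10.9]
Max = 10.9 min
Rate = 60 / 10.9
= 5.50 units/hour (bottleneck: 10.9min)


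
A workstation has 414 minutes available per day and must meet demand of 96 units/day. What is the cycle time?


Cycle time = available time / demand
= 414 / 96
= 4.31 min/unit


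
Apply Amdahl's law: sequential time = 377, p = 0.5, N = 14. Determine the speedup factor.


Amdahl's law: T_p = T × ((1-p) + p/N)
= 377 × ((1-0.5) + 0.5/14)
= 377 × (0.50 + 0.0357)
= 377 × 0.5357
= 201.96
Speedup = 377/201.96
= 1.87×


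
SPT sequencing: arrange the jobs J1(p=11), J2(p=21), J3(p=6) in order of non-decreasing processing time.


SPT: sort by shortest processing time
  J3: p=6
  J1: p=11
  J2: p=21
Order: J3 → J1 → J2


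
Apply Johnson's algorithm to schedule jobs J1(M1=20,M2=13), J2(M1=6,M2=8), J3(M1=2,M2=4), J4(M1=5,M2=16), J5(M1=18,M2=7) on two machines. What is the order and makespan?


Johnson's rule:
Group 1 (M1≤M2, sort by M1): ['J3', 'J4', 'J2']
Group 2 (M1>M2, sort desc M2): ['J1', 'J5']
Sequence: J3 → J4 → J2 → J1 → J5
Makespan calculation:
  J3: M1 done=2, M2 done=6
  J4: M1 done=7, M2 done=23
  J2: M1 done=13, M2 done=31
  J1: M1 done=33, M2 done=46
  J5: M1 done=51, M2 done=58
= Sequence: J3 → J4 → J2 → J1 → J5, Makespan: 58


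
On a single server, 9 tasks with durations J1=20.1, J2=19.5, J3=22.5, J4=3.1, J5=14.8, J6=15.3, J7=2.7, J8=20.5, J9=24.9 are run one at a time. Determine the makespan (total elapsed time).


Sequential makespan: sum all processing times
= 20.1 + 19.5 + 22.5 + 3.1 + 14.8 + 15.3 + 2.7 + 20.5 + 24.9
= 143.4 time units


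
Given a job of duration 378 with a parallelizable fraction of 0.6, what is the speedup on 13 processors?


Amdahl's law: T_p = T × ((1-p) + p/N)
= 378 × ((1-0.6) + 0.6/13)
= 378 × (0.40 + 0.0462)
= 378 × 0.4462
= 168.65
Speedup = 378/168.65
= 2.24×


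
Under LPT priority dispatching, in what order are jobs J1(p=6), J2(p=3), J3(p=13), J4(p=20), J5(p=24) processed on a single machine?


LPT: sort by longest processing time first
  J5: p=24
  J4: p=20
  J3: p=13
  J1: p=6
  J2: p=3
Order: J5 → J4 → J3 → J1 → J2


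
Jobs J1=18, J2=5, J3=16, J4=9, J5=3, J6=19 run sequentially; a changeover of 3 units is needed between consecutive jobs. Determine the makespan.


Makespan = Σ processing + (n-1) × setup
= (18 + 5 + 16 + 9 + 3 + 19) + (6-1)×3
= 70 + 15
= 85 time units


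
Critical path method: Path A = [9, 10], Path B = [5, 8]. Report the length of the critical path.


Path A: 9 + 10 = 19
Path B: 5 + 8 = 13
Critical path = longest = max(19, 13)
= 19 (Path A)


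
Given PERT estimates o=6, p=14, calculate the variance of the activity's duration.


σ² = ((p - o) / 6)² = (p - o)² / 36
= (14 - 6)² / 36
= 8² / 36
= 64 / 36
= 1.7778


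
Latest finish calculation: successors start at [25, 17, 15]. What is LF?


LF = min of all successor start times
Successors start at: [25, 17, 15]
LF = min(25, 17, 15)
= 15


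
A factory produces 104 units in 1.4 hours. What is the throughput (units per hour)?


Throughput = units / time
= 104 / 1.4
= 74.3 units/hour


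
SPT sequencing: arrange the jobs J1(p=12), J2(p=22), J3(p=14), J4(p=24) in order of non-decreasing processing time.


SPT: sort by shortest processing time
  J1: p=12
  J3: p=14
  J2: p=22
  J4: p=24
Order: J1 → J3 → J2 → J4


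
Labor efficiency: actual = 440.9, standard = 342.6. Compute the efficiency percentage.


Efficiency = (actual / standard) × 100
= (440.9 / 342.6) × 100
= 128.7%


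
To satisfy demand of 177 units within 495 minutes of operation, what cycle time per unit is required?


Cycle time = available time / demand
= 495 / 177
= 2.80 min/unit


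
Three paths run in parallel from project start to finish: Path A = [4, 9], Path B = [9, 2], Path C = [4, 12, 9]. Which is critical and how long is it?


Path A: 4 + 9 = 13
Path B: 9 + 2 = 11
Path C: 4 + 12 + 9 = 25
Critical path = longest = max(13, 11, 25)
= 25 (Path C)


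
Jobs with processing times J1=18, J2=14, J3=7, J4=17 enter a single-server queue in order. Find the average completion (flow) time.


Completion times:
  J1: completes at 18
  J2: completes at 32
  J3: completes at 39
  J4: completes at 56
Sum = 145
Average = 145/4
= 36.25


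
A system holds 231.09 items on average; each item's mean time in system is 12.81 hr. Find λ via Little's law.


Little's law: L = λW → λ = L / W
= 231.09 / 12.81
= 18.04 per hour


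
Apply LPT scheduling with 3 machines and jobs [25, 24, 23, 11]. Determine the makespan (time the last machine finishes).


Jobs (LPT sorted): [25, 24, 23, 11]
Machines: 3
  J=25 → Machine 1 (load: 0+25=25)
  J=24 → Machine 2 (load: 0+24=24)
  J=23 → Machine 3 (load: 0+23=23)
  J=11 → Machine 3 (load: 23+11=34)
Machine loads: [25, 24, 34]
Makespan = max = 34 time units


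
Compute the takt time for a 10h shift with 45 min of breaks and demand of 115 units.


Available = 10×60 - 45 = 555 min
Takt time = 555 / 115
= 4.83 min/unit


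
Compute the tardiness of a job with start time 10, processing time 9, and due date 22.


Completion = start + processing = 10 + 9 = 19
Tardiness = max(0, C - d) = max(0, 19 - 22)
= max(0, -3)
= 0


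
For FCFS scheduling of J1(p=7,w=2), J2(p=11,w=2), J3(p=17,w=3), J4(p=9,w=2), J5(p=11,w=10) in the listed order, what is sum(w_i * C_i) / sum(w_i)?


Completion times:
  J1: C=7, w×C=2×7=14
  J2: C=18, w×C=2×18=36
  J3: C=35, w×C=3×35=105
  J4: C=44, w×C=2×44=88
  J5: C=55, w×C=10×55=550
Sum w×C = 793
Sum w = 19
Weighted avg = 793/19
= 41.74


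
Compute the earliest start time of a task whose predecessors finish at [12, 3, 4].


ES = max of all predecessor completion times
Predecessors: [12, 3, 4]
ES = max(12, 3, 4)
= 12


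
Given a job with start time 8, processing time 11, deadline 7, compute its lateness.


Completion = 8 + 11 = 19
Lateness = C - d = 19 - 7
= 12


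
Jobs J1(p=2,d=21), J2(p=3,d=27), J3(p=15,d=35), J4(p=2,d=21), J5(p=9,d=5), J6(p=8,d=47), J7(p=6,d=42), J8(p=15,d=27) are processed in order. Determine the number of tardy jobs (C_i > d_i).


Completion vs due date:
  J1: C=2, d=21 → on time
  J2: C=5, d=27 → on time
  J3: C=20, d=35 → on time
  J4: C=22, d=21 → TARDY
  J5: C=31, d=5 → TARDY
  J6: C=39, d=47 → on time
  J7: C=45, d=42 → TARDY
  J8: C=60, d=27 → TARDY
Tardy jobs: J4, J5, J7, J8
Count = 4


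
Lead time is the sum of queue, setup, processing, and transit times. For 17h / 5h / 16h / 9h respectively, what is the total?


Lead time = queue + setup + processing + transit
= 17 + 5 + 16 + 9
= 47 hours


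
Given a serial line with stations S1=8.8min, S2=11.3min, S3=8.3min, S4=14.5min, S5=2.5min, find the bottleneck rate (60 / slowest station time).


Bottleneck = longest station time
Station times: [8.8, 11.3, 8.3, 14.5, 2.5]
Max = 14.5 min
Rate = 60 / 14.5
= 4.14 units/hour (bottleneck: 14.5min)


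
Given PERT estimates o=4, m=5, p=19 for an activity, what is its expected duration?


te = (o + 4m + p) / 6
= (4 + 4×5 + 19) / 6
= (4 + 20 + 19) / 6
= 43 / 6
= 7.17


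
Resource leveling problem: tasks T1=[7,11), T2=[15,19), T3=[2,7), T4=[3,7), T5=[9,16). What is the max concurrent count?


Check each time point for overlaps:
  t=3: 2 tasks active (T3, T4)
Max concurrent = 2


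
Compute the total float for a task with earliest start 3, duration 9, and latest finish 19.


EF = ES + duration = 3 + 9 = 12
LS = LF - duration = 19 - 9 = 10
Total Float = LF - EF = 19 - 12
(or LS - ES = 10 - 3)
= 7


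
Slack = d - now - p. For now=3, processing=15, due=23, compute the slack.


Slack = due - current_time - processing
= 23 - 3 - 15
= 5


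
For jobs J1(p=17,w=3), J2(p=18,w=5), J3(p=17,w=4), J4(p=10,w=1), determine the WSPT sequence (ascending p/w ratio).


WSPT (Smith's rule): sort by p/w ascending
  J2: p/w = 18/5 = 3.600
  J3: p/w = 17/4 = 4.250
  J1: p/w = 17/3 = 5.667
  J4: p/w = 10/1 = 10.000
Order: J2 → J3 → J1 → J4


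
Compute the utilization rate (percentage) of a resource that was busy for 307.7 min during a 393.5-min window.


Utilization = busy / total × 100
= 307.7 / 393.5 × 100
= 78.2%


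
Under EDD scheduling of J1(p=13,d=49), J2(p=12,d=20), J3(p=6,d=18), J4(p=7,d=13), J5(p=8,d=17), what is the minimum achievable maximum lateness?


EDD order: J4 → J5 → J3 → J2 → J1
Completion and lateness:
  J4: C=7, d=13, L=7-13=-6
  J5: C=15, d=17, L=15-17=-2
  J3: C=21, d=18, L=21-18=3
  J2: C=33, d=20, L=33-20=13
  J1: C=46, d=49, L=46-49=-3
Lmax = max(-6, -2, 3, 13, -3)
= 13


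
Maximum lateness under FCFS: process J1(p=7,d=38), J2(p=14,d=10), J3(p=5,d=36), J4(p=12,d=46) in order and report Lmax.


Lateness per job (L = C - d):
  J1: C=7, d=38, L=-31
  J2: C=21, d=10, L=11
  J3: C=26, d=36, L=-10
  J4: C=38, d=46, L=-8
Lmax = max(-31, 11, -10, -8)
= 11


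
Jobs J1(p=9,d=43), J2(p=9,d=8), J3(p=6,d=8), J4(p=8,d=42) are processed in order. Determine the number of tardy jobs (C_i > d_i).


Completion vs due date:
  J1: C=9, d=43 → on time
  J2: C=18, d=8 → TARDY
  J3: C=24, d=8 → TARDY
  J4: C=32, d=42 → on time
Tardy jobs: J2, J3
Count = 2


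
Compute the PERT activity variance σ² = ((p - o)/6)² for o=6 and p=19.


σ² = ((p - o) / 6)² = (p - o)² / 36
= (19 - 6)² / 36
= 13² / 36
= 169 / 36
= 4.6944


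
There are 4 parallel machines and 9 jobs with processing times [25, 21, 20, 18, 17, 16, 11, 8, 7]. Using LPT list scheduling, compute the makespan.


Jobs (LPT sorted): [25, 21, 20, 18, 17, 16, 11, 8, 7]
Machines: 4
  J=25 → Machine 1 (load: 0+25=25)
  J=21 → Machine 2 (load: 0+21=21)
  J=20 → Machine 3 (load: 0+20=20)
  J=18 → Machine 4 (load: 0+18=18)
  J=17 → Machine 4 (load: 18+17=35)
  J=16 → Machine 3 (load: 20+16=36)
  J=11 → Machine 2 (load: 21+11=32)
  J=8 → Machine 1 (load: 25+8=33)
  J=7 → Machine 2 (load: 32+7=39)
Machine loads: [33, 39, 36, 35]
Makespan = max = 39 time units


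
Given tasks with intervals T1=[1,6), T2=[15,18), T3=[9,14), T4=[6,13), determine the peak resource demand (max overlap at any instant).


Check each time point for overlaps:
  t=9: 2 tasks active (T3, T4)
Max concurrent = 2


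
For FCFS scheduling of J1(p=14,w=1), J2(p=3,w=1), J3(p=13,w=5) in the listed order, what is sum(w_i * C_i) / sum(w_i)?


Completion times:
  J1: C=14, w×C=1×14=14
  J2: C=17, w×C=1×17=17
  J3: C=30, w×C=5×30=150
Sum w×C = 181
Sum w = 7
Weighted avg = 181/7
= 25.86


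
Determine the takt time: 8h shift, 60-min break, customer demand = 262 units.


Available = 8×60 - 60 = 420 min
Takt time = 420 / 262
= 1.60 min/unit


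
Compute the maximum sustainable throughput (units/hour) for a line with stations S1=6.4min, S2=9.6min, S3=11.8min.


Bottleneck = longest station time
Station times: [6.4, 9.6, 11.8]
Max = 11.8 min
Rate = 60 / 11.8
= 5.08 units/hour (bottleneck: 11.8min)


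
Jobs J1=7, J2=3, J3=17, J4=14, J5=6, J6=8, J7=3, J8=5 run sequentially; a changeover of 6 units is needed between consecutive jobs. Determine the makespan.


Makespan = Σ processing + (n-1) × setup
= (7 + 3 + 17 + 14 + 6 + 8 + 3 + 5) + (8-1)×6
= 63 + 42
= 105 time units


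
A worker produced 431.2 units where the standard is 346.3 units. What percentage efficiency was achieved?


Efficiency = (actual / standard) × 100
= (431.2 / 346.3) × 100
= 124.5%


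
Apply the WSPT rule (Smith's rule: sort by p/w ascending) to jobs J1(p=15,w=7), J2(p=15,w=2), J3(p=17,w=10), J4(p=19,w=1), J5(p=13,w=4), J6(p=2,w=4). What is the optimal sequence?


WSPT (Smith's rule): sort by p/w ascending
  J6: p/w = 2/4 = 0.500
  J3: p/w = 17/10 = 1.700
  J1: p/w = 15/7 = 2.143
  J5: p/w = 13/4 = 3.250
  J2: p/w = 15/2 = 7.500
  J4: p/w = 19/1 = 19.000
Order: J6 → J3 → J1 → J5 → J2 → J4


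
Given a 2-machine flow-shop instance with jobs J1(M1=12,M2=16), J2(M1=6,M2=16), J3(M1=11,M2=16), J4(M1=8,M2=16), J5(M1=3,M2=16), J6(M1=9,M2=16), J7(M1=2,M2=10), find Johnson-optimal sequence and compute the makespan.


Johnson's rule:
Group 1 (M1≤M2, sort by M1): ['J7', 'J5', 'J2', 'J4', 'J6', 'J3', 'J1']
Group 2 (M1>M2, sort desc M2): []
Sequence: J7 → J5 → J2 → J4 → J6 → J3 → J1
Makespan calculation:
  J7: M1 done=2, M2 done=12
  J5: M1 done=5, M2 done=28
  J2: M1 done=11, M2 done=44
  J4: M1 done=19, M2 done=60
  J6: M1 done=28, M2 done=76
  J3: M1 done=39, M2 done=92
  J1: M1 done=51, M2 done=108
= Sequence: J7 → J5 → J2 → J4 → J6 → J3 → J1, Makespan: 108


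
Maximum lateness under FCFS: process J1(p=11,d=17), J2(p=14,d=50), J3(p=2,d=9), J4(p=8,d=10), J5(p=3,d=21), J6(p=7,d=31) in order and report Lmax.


Lateness per job (L = C - d):
  J1: C=11, d=17, L=-6
  J2: C=25, d=50, L=-25
  J3: C=27, d=9, L=18
  J4: C=35, d=10, L=25
  J5: C=38, d=21, L=17
  J6: C=45, d=31, L=14
Lmax = max(-6, -25, 18, 25, 17, 14)
= 25


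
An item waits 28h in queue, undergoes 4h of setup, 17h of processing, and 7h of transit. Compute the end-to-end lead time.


Lead time = queue + setup + processing + transit
= 28 + 4 + 17 + 7
= 56 hours


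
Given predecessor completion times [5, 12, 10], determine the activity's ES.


ES = max of all predecessor completion times
Predecessors: [5, 12, 10]
ES = max(5, 12, 10)
= 12


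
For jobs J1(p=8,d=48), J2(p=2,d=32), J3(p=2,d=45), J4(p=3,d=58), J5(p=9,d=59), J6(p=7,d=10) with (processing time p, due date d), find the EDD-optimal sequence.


EDD: sort by earliest due date
  J6: d=10, p=7
  J2: d=32, p=2
  J3: d=45, p=2
  J1: d=48, p=8
  J4: d=58, p=3
  J5: d=59, p=9
Order: J6 → J2 → J3 → J1 → J4 → J5


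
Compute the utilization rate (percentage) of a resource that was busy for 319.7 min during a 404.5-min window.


Utilization = busy / total × 100
= 319.7 / 404.5 × 100
= 79.0%


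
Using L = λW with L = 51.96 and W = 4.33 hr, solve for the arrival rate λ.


Little's law: L = λW → λ = L / W
= 51.96 / 4.33
= 12.00 per hour


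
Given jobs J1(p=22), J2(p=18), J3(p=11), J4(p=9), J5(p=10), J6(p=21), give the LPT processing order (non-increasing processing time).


LPT: sort by longest processing time first
  J1: p=22
  J6: p=21
  J2: p=18
  J3: p=11
  J5: p=10
  J4: p=9
Order: J1 → J6 → J2 → J3 → J5 → J4


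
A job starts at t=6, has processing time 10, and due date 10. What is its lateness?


Completion = 6 + 10 = 16
Lateness = C - d = 16 - 10
= 6


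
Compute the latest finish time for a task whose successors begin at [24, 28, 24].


LF = min of all successor start times
Successors start at: [24, 28, 24]
LF = min(24, 28, 24)
= 24


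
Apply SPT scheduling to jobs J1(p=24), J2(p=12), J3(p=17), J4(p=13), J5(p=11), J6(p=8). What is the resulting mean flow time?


SPT order: J6 → J5 → J2 → J4 → J3 → J1
Completion times:
  J6: C=8
  J5: C=19
  J2: C=31
  J4: C=44
  J3: C=61
  J1: C=85
Sum = 248, n = 6
Mean flow = 248/6
= 41.33


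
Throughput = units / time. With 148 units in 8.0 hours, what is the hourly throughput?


Throughput = units / time
= 148 / 8.0
= 18.5 units/hour


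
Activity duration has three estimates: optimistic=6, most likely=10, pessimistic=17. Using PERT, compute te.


te = (o + 4m + p) / 6
= (6 + 4×10 + 17) / 6
= (6 + 40 + 17) / 6
= 63 / 6
= 10.50


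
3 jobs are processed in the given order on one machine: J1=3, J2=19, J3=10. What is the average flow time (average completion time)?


Completion times:
  J1: completes at 3
  J2: completes at 22
  J3: completes at 32
Sum = 57
Average = 57/3
= 19.00


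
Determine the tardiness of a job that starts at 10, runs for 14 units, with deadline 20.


Completion = start + processing = 10 + 14 = 24
Tardiness = max(0, C - d) = max(0, 24 - 20)
= max(0, 4)
= 4


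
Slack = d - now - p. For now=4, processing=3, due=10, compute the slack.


Slack = due - current_time - processing
= 10 - 4 - 3
= 3


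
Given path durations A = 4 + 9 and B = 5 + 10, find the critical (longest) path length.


Path A: 4 + 9 = 13
Path B: 5 + 10 = 15
Critical path = longest = max(13, 15)
= 15 (Path B)


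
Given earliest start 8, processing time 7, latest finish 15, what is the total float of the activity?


EF = ES + duration = 8 + 7 = 15
LS = LF - duration = 15 - 7 = 8
Total Float = LF - EF = 15 - 15
(or LS - ES = 8 - 8)
= 0


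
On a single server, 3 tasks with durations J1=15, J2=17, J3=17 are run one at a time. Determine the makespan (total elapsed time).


Sequential makespan: sum all processing times
= 15 + 17 + 17
= 49 time units


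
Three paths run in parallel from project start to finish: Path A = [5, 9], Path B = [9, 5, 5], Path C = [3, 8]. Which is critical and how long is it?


Path A: 5 + 9 = 14
Path B: 9 + 5 + 5 = 19
Path C: 3 + 8 = 11
Critical path = longest = max(14, 19, 11)
= 19 (Path B)


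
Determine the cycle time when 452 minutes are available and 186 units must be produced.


Cycle time = available time / demand
= 452 / 186
= 2.43 min/unit


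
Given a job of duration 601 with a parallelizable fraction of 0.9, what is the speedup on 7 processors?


Amdahl's law: T_p = T × ((1-p) + p/N)
= 601 × ((1-0.9) + 0.9/7)
= 601 × (0.10 + 0.1286)
= 601 × 0.2286
= 137.37
Speedup = 601/137.37
= 4.38×


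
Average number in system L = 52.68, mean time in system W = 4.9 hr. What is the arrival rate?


Little's law: L = λW → λ = L / W
= 52.68 / 4.9
= 10.75 per hour


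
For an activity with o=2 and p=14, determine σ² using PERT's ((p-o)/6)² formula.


σ² = ((p - o) / 6)² = (p - o)² / 36
= (14 - 2)² / 36
= 12² / 36
= 144 / 36
= 4.0000


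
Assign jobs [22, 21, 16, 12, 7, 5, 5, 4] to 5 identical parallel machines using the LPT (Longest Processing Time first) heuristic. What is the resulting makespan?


Jobs (LPT sorted): [22, 21, 16, 12, 7, 5, 5, 4]
Machines: 5
  J=22 → Machine 1 (load: 0+22=22)
  J=21 → Machine 2 (load: 0+21=21)
  J=16 → Machine 3 (load: 0+16=16)
  J=12 → Machine 4 (load: 0+12=12)
  J=7 → Machine 5 (load: 0+7=7)
  J=5 → Machine 5 (load: 7+5=12)
  J=5 → Machine 4 (load: 12+5=17)
  J=4 → Machine 5 (load: 12+4=16)
Machine loads: [22, 21, 16, 17, 16]
Makespan = max = 22 time units


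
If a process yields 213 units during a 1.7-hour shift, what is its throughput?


Throughput = units / time
= 213 / 1.7
= 125.3 units/hour


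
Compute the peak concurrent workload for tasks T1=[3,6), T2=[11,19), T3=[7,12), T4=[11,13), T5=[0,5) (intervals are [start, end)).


Check each time point for overlaps:
  t=11: 3 tasks active (T2, T3, T4)
Max concurrent = 3


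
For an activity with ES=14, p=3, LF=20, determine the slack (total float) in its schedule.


EF = ES + duration = 14 + 3 = 17
LS = LF - duration = 20 - 3 = 17
Total Float = LF - EF = 20 - 17
(or LS - ES = 17 - 14)
= 3


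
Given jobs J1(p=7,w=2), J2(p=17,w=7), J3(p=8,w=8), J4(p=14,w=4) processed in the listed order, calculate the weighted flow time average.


Completion times:
  J1: C=7, w×C=2×7=14
  J2: C=24, w×C=7×24=168
  J3: C=32, w×C=8×32=256
  J4: C=46, w×C=4×46=184
Sum w×C = 622
Sum w = 21
Weighted avg = 622/21
= 29.62


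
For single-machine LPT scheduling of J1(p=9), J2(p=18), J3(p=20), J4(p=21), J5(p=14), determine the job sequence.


LPT: sort by longest processing time first
  J4: p=21
  J3: p=20
  J2: p=18
  J5: p=14
  J1: p=9
Order: J4 → J3 → J2 → J5 → J1


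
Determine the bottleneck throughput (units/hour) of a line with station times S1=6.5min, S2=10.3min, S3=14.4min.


Bottleneck = longest station time
Station times: [6.5, 10.3, 14.4]
Max = 14.4 min
Rate = 60 / 14.4
= 4.17 units/hour (bottleneck: 14.4min)


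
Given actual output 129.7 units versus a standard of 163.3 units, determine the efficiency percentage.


Efficiency = (actual / standard) × 100
= (129.7 / 163.3) × 100
= 79.4%


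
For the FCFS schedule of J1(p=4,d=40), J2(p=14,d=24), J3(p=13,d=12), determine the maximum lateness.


Lateness per job (L = C - d):
  J1: C=4, d=40, L=-36
  J2: C=18, d=24, L=-6
  J3: C=31, d=12, L=19
Lmax = max(-36, -6, 19)
= 19


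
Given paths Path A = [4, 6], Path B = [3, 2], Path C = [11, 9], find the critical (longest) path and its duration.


Path A: 4 + 6 = 10
Path B: 3 + 2 = 5
Path C: 11 + 9 = 20
Critical path = longest = max(10, 5, 20)
= 20 (Path C)


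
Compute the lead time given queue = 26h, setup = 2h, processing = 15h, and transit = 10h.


Lead time = queue + setup + processing + transit
= 26 + 2 + 15 + 10
= 53 hours


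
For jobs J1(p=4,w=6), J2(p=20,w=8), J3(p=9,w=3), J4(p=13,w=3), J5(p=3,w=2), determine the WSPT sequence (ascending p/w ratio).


WSPT (Smith's rule): sort by p/w ascending
  J1: p/w = 4/6 = 0.667
  J5: p/w = 3/2 = 1.500
  J2: p/w = 20/8 = 2.500
  J3: p/w = 9/3 = 3.000
  J4: p/w = 13/3 = 4.333
Order: J1 → J5 → J2 → J3 → J4


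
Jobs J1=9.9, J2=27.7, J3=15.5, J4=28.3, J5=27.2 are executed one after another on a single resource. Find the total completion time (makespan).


Sequential makespan: sum all processing times
= 9.9 + 27.7 + 15.5 + 28.3 + 27.2
= 108.6 time units


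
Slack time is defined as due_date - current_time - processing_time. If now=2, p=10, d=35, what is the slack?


Slack = due - current_time - processing
= 35 - 2 - 10
= 23


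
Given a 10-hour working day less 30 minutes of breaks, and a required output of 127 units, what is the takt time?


Available = 10×60 - 30 = 570 min
Takt time = 570 / 127
= 4.49 min/unit


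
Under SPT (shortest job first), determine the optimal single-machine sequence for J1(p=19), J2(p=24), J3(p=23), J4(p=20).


SPT: sort by shortest processing time
  J1: p=19
  J4: p=20
  J3: p=23
  J2: p=24
Order: J1 → J4 → J3 → J2


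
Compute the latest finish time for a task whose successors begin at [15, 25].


LF = min of all successor start times
Successors start at: [15, 25]
LF = min(15, 25)
= 15


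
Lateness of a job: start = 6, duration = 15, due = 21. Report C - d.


Completion = 6 + 15 = 21
Lateness = C - d = 21 - 21
= 0


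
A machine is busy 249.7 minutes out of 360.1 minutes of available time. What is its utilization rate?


Utilization = busy / total × 100
= 249.7 / 360.1 × 100
= 69.3%


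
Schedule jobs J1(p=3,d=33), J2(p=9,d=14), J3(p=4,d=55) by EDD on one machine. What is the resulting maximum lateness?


EDD order: J2 → J1 → J3
Completion and lateness:
  J2: C=9, d=14, L=9-14=-5
  J1: C=12, d=33, L=12-33=-21
  J3: C=16, d=55, L=16-55=-39
Lmax = max(-5, -21, -39)
= -5


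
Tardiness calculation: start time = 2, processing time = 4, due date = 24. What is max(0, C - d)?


Completion = start + processing = 2 + 4 = 6
Tardiness = max(0, C - d) = max(0, 6 - 24)
= max(0, -18)
= 0


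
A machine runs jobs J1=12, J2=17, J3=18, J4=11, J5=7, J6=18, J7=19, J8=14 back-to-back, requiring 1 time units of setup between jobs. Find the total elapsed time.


Makespan = Σ processing + (n-1) × setup
= (12 + 17 + 18 + 11 + 7 + 18 + 19 + 14) + (8-1)×1
= 116 + 7
= 123 time units


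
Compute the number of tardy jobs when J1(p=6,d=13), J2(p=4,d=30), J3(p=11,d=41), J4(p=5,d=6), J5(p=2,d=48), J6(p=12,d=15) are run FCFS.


Completion vs due date:
  J1: C=6, d=13 → on time
  J2: C=10, d=30 → on time
  J3: C=21, d=41 → on time
  J4: C=26, d=6 → TARDY
  J5: C=28, d=48 → on time
  J6: C=40, d=15 → TARDY
Tardy jobs: J4, J6
Count = 2


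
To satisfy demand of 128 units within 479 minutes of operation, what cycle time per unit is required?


Cycle time = available time / demand
= 479 / 128
= 3.74 min/unit


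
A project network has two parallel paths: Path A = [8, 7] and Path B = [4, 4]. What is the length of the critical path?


Path A: 8 + 7 = 15
Path B: 4 + 4 = 8
Critical path = longest = max(15, 8)
= 15 (Path A)


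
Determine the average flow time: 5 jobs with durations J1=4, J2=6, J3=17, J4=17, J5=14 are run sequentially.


Completion times:
  J1: completes at 4
  J2: completes at 10
  J3: completes at 27
  J4: completes at 44
  J5: completes at 58
Sum = 143
Average = 143/5
= 28.60


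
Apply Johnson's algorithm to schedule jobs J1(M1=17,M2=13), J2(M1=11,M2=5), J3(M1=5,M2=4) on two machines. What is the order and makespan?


Johnson's rule:
Group 1 (M1≤M2, sort by M1): []
Group 2 (M1>M2, sort desc M2): ['J1', 'J2', 'J3']
Sequence: J1 → J2 → J3
Makespan calculation:
  J1: M1 done=17, M2 done=30
  J2: M1 done=28, M2 done=35
  J3: M1 done=33, M2 done=39
= Sequence: J1 → J2 → J3, Makespan: 39


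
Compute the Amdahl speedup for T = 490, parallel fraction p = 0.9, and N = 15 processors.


Amdahl's law: T_p = T × ((1-p) + p/N)
= 490 × ((1-0.9) + 0.9/15)
= 490 × (0.10 + 0.0600)
= 490 × 0.1600
= 78.40
Speedup = 490/78.40
= 6.25×


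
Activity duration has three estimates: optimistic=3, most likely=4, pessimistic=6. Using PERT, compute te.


te = (o + 4m + p) / 6
= (3 + 4×4 + 6) / 6
= (3 + 16 + 6) / 6
= 25 / 6
= 4.17


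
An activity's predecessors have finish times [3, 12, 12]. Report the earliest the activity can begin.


ES = max of all predecessor completion times
Predecessors: [3, 12, 12]
ES = max(3, 12, 12)
= 12


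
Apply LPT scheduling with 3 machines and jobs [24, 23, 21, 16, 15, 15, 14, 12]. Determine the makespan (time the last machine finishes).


Jobs (LPT sorted): [24, 23, 21, 16, 15, 15, 14, 12]
Machines: 3
  J=24 → Machine 1 (load: 0+24=24)
  J=23 → Machine 2 (load: 0+23=23)
  J=21 → Machine 3 (load: 0+21=21)
  J=16 → Machine 3 (load: 21+16=37)
  J=15 → Machine 2 (load: 23+15=38)
  J=15 → Machine 1 (load: 24+15=39)
  J=14 → Machine 3 (load: 37+14=51)
  J=12 → Machine 2 (load: 38+12=50)
Machine loads: [39, 50, 51]
Makespan = max = 51 time units


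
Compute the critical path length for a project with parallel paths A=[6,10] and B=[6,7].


Path A: 6 + 10 = 16
Path B: 6 + 7 = 13
Critical path = longest = max(16, 13)
= 16 (Path A)


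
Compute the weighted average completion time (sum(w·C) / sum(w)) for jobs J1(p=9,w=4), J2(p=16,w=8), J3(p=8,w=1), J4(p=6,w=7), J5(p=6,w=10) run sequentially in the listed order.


Completion times:
  J1: C=9, w×C=4×9=36
  J2: C=25, w×C=8×25=200
  J3: C=33, w×C=1×33=33
  J4: C=39, w×C=7×39=273
  J5: C=45, w×C=10×45=450
Sum w×C = 992
Sum w = 30
Weighted avg = 992/30
= 33.07


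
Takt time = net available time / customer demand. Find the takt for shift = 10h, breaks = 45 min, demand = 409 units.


Available = 10×60 - 45 = 555 min
Takt time = 555 / 409
= 1.36 min/unit


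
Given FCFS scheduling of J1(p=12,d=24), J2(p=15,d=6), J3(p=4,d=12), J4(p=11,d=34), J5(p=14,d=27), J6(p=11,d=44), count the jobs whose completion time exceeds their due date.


Completion vs due date:
  J1: C=12, d=24 → on time
  J2: C=27, d=6 → TARDY
  J3: C=31, d=12 → TARDY
  J4: C=42, d=34 → TARDY
  J5: C=56, d=27 → TARDY
  J6: C=67, d=44 → TARDY
Tardy jobs: J2, J3, J4, J5, J6
Count = 5


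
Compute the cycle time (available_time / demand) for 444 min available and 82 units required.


Cycle time = available time / demand
= 444 / 82
= 5.41 min/unit


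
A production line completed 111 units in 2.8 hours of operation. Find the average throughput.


Throughput = units / time
= 111 / 2.8
= 39.6 units/hour


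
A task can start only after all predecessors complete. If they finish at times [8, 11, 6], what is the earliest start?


ES = max of all predecessor completion times
Predecessors: [8, 11, 6]
ES = max(8, 11, 6)
= 11


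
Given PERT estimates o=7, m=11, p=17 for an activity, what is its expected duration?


te = (o + 4m + p) / 6
= (7 + 4×11 + 17) / 6
= (7 + 44 + 17) / 6
= 68 / 6
= 11.33


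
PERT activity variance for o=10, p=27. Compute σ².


σ² = ((p - o) / 6)² = (p - o)² / 36
= (27 - 10)² / 36
= 17² / 36
= 289 / 36
= 8.0278


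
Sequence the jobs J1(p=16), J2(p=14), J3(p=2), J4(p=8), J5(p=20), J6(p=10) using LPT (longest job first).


LPT: sort by longest processing time first
  J5: p=20
  J1: p=16
  J2: p=14
  J6: p=10
  J4: p=8
  J3: p=2
Order: J5 → J1 → J2 → J6 → J4 → J3


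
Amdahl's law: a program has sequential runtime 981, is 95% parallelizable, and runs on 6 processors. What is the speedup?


Amdahl's law: T_p = T × ((1-p) + p/N)
= 981 × ((1-0.95) + 0.95/6)
= 981 × (0.05 + 0.1583)
= 981 × 0.2083
= 204.38
Speedup = 981/204.38
= 4.80×


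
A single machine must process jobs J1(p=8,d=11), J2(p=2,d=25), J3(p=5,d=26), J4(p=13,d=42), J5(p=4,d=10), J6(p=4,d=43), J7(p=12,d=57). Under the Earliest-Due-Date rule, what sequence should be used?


EDD: sort by earliest due date
  J5: d=10, p=4
  J1: d=11, p=8
  J2: d=25, p=2
  J3: d=26, p=5
  J4: d=42, p=13
  J6: d=43, p=4
  J7: d=57, p=12
Order: J5 → J1 → J2 → J3 → J4 → J6 → J7


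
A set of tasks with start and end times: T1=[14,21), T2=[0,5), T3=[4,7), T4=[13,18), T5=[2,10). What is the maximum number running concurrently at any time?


Check each time point for overlaps:
  t=4: 3 tasks active (T2, T3, T5)
Max concurrent = 3


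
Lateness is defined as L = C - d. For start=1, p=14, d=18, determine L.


Completion = 1 + 14 = 15
Lateness = C - d = 15 - 18
= -3


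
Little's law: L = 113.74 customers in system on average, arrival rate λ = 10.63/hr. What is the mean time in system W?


Little's law: L = λW → W = L / λ
= 113.74 / 10.63
= 10.70 hours


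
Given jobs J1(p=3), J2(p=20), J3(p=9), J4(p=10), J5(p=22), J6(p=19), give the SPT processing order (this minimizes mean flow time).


SPT: sort by shortest processing time
  J1: p=3
  J3: p=9
  J4: p=10
  J6: p=19
  J2: p=20
  J5: p=22
Order: J1 → J3 → J4 → J6 → J2 → J5


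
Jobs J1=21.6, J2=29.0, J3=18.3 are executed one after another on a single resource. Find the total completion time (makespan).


Sequential makespan: sum all processing times
= 21.6 + 29.0 + 18.3
= 68.9 time units


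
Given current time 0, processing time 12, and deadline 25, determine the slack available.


Slack = due - current_time - processing
= 25 - 0 - 12
= 13


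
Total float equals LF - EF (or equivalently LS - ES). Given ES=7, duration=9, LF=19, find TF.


EF = ES + duration = 7 + 9 = 16
LS = LF - duration = 19 - 9 = 10
Total Float = LF - EF = 19 - 16
(or LS - ES = 10 - 7)
= 3


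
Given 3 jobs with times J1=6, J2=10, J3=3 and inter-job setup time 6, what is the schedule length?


Makespan = Σ processing + (n-1) × setup
= (6 + 10 + 3) + (3-1)×6
= 19 + 12
= 31 time units


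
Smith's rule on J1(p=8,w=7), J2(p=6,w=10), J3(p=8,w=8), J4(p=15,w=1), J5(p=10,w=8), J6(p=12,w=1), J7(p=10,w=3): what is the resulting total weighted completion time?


WSPT order (by p/w): J2 → J3 → J1 → J5 → J7 → J6 → J4
  J2: C=6, w·C=10×6=60
  J3: C=14, w·C=8×14=112
  J1: C=22, w·C=7×22=154
  J5: C=32, w·C=8×32=256
  J7: C=42, w·C=3×42=126
  J6: C=54, w·C=1×54=54
  J4: C=69, w·C=1×69=69
Σ w·C = 831
= 831


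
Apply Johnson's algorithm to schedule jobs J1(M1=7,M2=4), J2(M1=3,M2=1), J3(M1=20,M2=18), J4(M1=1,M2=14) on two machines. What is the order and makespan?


Johnson's rule:
Group 1 (M1≤M2, sort by M1): ['J4']
Group 2 (M1>M2, sort desc M2): ['J3', 'J1', 'J2']
Sequence: J4 → J3 → J1 → J2
Makespan calculation:
  J4: M1 done=1, M2 done=15
  J3: M1 done=21, M2 done=39
  J1: M1 done=28, M2 done=43
  J2: M1 done=31, M2 done=44
= Sequence: J4 → J3 → J1 → J2, Makespan: 44


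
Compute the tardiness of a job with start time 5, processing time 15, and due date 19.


Completion = start + processing = 5 + 15 = 20
Tardiness = max(0, C - d) = max(0, 20 - 19)
= max(0, 1)
= 1


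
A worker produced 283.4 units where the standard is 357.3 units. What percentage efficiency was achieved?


Efficiency = (actual / standard) × 100
= (283.4 / 357.3) × 100
= 79.3%


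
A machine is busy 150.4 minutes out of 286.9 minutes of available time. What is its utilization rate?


Utilization = busy / total × 100
= 150.4 / 286.9 × 100
= 52.4%


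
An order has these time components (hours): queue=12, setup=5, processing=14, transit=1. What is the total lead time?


Lead time = queue + setup + processing + transit
= 12 + 5 + 14 + 1
= 32 hours


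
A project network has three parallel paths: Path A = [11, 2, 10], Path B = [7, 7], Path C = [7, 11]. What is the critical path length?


Path A: 11 + 2 + 10 = 23
Path B: 7 + 7 = 14
Path C: 7 + 11 = 18
Critical path = longest = max(23, 14, 18)
= 23 (Path A)


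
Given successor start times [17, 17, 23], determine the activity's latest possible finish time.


LF = min of all successor start times
Successors start at: [17, 17, 23]
LF = min(17, 17, 23)
= 17


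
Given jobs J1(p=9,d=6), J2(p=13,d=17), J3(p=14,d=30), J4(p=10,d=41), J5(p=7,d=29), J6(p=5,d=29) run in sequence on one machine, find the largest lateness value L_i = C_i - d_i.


Lateness per job (L = C - d):
  J1: C=9, d=6, L=3
  J2: C=22, d=17, L=5
  J3: C=36, d=30, L=6
  J4: C=46, d=41, L=5
  J5: C=53, d=29, L=24
  J6: C=58, d=29, L=29
Lmax = max(3, 5, 6, 5, 24, 29)
= 29


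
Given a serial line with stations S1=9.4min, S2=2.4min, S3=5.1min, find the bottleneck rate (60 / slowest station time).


Bottleneck = longest station time
Station times: [9.4, 2.4, 5.1]
Max = 9.4 min
Rate = 60 / 9.4
= 6.38 units/hour (bottleneck: 9.4min)


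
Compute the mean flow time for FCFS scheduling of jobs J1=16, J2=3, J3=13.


Completion times:
  J1: completes at 16
  J2: completes at 19
  J3: completes at 32
Sum = 67
Average = 67/3
= 22.33


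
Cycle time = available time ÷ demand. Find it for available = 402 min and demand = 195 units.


Cycle time = available time / demand
= 402 / 195
= 2.06 min/unit


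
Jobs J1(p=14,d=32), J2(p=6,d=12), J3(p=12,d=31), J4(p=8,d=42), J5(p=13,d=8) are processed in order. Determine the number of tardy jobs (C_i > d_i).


Completion vs due date:
  J1: C=14, d=32 → on time
  J2: C=20, d=12 → TARDY
  J3: C=32, d=31 → TARDY
  J4: C=40, d=42 → on time
  J5: C=53, d=8 → TARDY
Tardy jobs: J2, J3, J5
Count = 3


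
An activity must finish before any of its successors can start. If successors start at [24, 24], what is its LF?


LF = min of all successor start times
Successors start at: [24, 24]
LF = min(24, 24)
= 24


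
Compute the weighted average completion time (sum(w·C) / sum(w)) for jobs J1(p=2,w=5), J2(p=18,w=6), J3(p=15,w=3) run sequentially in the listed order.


Completion times:
  J1: C=2, w×C=5×2=10
  J2: C=20, w×C=6×20=120
  J3: C=35, w×C=3×35=105
Sum w×C = 235
Sum w = 14
Weighted avg = 235/14
= 16.79


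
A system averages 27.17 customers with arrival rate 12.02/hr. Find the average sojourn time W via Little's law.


Little's law: L = λW → W = L / λ
= 27.17 / 12.02
= 2.26 hours


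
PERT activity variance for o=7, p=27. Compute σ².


σ² = ((p - o) / 6)² = (p - o)² / 36
= (27 - 7)² / 36
= 20² / 36
= 400 / 36
= 11.1111


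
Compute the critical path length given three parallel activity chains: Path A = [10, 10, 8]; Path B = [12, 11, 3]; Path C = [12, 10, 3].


Path A: 10 + 10 + 8 = 28
Path B: 12 + 11 + 3 = 26
Path C: 12 + 10 + 3 = 25
Critical path = longest = max(28, 26, 25)
= 28 (Path A)


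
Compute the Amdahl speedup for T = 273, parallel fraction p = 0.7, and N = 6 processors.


Amdahl's law: T_p = T × ((1-p) + p/N)
= 273 × ((1-0.7) + 0.7/6)
= 273 × (0.30 + 0.1167)
= 273 × 0.4167
= 113.75
Speedup = 273/113.75
= 2.40×


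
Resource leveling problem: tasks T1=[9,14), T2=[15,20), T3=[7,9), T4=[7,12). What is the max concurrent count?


Check each time point for overlaps:
  t=7: 2 tasks active (T3, T4)
Max concurrent = 2
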